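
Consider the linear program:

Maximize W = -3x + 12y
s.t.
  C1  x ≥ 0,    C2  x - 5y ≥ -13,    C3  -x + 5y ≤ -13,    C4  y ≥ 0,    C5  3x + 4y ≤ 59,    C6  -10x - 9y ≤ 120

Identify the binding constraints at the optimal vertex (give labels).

C3 and C4

Vertices and W = -3x + 12y:
  (13, 0) → W = -39
  (347/19, 20/19) → W = -801/19
  (59/3, 0) → W = -59

The maximum is at (13, 0). Substituting into each constraint, equality holds for C3 and C4; the remaining constraints have slack.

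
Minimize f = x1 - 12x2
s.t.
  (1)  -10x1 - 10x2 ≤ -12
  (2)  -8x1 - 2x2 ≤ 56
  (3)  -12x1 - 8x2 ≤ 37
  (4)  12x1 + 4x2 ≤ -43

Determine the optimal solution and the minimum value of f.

x1 = -69/4, x2 = 41, minimum f = -2037/4

Vertices and f = x1 - 12x2:
  (-146/15, 164/15) → f = -2114/15
  (-239/40, 287/40) → f = -3683/40
  (-69/4, 41) → f = -2037/4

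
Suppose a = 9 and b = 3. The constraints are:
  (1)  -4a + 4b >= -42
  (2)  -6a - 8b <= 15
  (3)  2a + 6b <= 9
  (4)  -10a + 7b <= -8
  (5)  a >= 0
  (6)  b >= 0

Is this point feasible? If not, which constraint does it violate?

not feasible — violates (3)

Constraint (3): 2a + 6b = 36, which is not ≤ 9. All other constraints are satisfied.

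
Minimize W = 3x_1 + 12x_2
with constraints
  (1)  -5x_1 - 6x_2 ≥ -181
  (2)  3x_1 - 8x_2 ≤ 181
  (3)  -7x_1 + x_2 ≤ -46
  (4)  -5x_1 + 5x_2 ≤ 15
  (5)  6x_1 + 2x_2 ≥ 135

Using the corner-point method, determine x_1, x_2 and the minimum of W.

x_1 = 721/27, x_2 = -227/18, minimum W = -641/9

Feasible corners and W = 3x_1 + 12x_2:
  (1267/29, -181/29) → W = 1629/29
  (224/13, 411/26) → W = 3138/13
  (721/27, -227/18) → W = -641/9

The binding constraints are 3x_1 - 8x_2 = 181 and 6x_1 + 2x_2 = 135.
Solving simultaneously gives x_1 = 721/27, x_2 = -227/18.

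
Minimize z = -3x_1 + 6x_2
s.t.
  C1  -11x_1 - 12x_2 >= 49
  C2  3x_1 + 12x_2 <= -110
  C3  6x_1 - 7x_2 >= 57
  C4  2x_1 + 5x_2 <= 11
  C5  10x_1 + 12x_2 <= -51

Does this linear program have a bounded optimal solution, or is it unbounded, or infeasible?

From the feasible point (61/8, -1063/96), moving in the direction (-7, -6) keeps every constraint satisfied while z decreases without bound.

unbounded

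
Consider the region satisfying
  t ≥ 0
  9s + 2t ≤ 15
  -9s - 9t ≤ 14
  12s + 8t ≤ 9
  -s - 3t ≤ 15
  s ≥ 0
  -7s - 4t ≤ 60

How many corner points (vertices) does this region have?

Of the 21 pairwise boundary intersections, those satisfying every inequality are:
  (3/4, 0)
  (0, 0)
  (0, 9/8)

3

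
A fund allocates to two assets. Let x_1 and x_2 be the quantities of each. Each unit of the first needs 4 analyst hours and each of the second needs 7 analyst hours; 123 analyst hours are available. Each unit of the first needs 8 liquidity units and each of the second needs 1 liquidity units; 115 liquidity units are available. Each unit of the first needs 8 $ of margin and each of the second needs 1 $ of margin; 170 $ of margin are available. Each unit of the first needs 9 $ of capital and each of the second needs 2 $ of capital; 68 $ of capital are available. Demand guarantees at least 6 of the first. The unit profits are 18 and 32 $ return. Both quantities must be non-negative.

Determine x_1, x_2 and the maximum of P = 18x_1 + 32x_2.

x_1 = 6, x_2 = 7, maximum P = 332

Vertices and P = 18x_1 + 32x_2:
  (68/9, 0) → P = 136
  (6, 0) → P = 108
  (6, 7) → P = 332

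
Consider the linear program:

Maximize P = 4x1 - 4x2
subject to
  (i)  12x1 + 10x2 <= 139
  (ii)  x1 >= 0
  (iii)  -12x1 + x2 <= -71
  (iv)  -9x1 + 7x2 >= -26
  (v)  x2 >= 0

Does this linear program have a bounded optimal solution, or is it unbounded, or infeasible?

Extreme points and P = 4x1 - 4x2:
  (283/44, 68/11) → P = 1
  (411/58, 313/58) → P = 196/29
  (157/25, 109/25) → P = 192/25
The feasible region has finitely many vertices and no improving ray; the maximum is 192/25 at (157/25, 109/25).

bounded optimum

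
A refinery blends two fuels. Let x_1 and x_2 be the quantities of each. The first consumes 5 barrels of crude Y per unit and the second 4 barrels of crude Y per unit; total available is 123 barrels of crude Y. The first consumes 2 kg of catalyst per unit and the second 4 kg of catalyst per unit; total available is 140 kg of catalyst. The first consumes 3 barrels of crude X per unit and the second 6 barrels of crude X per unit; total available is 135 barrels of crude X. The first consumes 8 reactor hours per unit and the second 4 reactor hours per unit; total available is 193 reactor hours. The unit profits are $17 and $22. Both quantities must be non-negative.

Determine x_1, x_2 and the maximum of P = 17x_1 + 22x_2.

x_1 = 11, x_2 = 17, maximum P = 561

Feasible corners and P = 17x_1 + 22x_2:
  (0, 0) → P = 0
  (0, 45/2) → P = 495
  (193/8, 0) → P = 3281/8
  (11, 17) → P = 561
  (70/3, 19/12) → P = 863/2

At the optimal vertex, 5x_1 + 4x_2 = 123 and 3x_1 + 6x_2 = 135.
Solving simultaneously gives x_1 = 11, x_2 = 17.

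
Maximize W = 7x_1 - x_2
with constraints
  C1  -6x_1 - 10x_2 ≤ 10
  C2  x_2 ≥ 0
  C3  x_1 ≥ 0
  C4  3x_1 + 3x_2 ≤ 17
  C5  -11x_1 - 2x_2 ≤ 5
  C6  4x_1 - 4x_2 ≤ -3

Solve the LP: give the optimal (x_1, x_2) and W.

Vertices and W = 7x_1 - x_2:
  (0, 17/3) → W = -17/3
  (0, 3/4) → W = -3/4
  (59/24, 77/24) → W = 14

x_1 = 59/24, x_2 = 77/24, maximum W = 14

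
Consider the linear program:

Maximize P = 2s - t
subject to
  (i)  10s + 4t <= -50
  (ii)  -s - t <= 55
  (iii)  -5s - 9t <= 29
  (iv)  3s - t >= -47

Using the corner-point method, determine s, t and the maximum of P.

Corner points and P = 2s - t:
  (-167/35, -4/7) → P = -314/35
  (-119/11, 160/11) → P = -398/11
  (-113/8, 37/8) → P = -263/8

s = -167/35, t = -4/7, maximum P = -314/35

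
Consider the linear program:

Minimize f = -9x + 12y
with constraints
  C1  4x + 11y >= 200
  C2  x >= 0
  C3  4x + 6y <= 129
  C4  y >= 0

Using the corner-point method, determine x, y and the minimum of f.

x = 219/20, y = 71/5, minimum f = 1437/20

Vertices and f = -9x + 12y:
  (0, 200/11) → f = 2400/11
  (219/20, 71/5) → f = 1437/20
  (0, 43/2) → f = 258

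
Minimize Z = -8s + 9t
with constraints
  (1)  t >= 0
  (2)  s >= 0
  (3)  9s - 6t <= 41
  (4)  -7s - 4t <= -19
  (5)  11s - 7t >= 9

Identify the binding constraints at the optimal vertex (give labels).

Extreme points and Z = -8s + 9t:
  (41/9, 0) → Z = -328/9
  (19/7, 0) → Z = -152/7
  (169/93, 146/93) → Z = -38/93
The feasible region is unbounded (it extends along (2, 3), (7, 11)), but Z strictly increases along every unbounded feasible direction, so there is no improving ray and the minimum is attained at a vertex.

The minimum is at (41/9, 0). Substituting into each constraint, equality holds for (1) and (3); the remaining constraints have slack.

(1) and (3)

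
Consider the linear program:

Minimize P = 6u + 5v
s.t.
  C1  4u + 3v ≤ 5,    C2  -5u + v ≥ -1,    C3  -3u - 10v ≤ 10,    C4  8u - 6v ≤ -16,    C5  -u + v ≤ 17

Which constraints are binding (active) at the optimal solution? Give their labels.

C3 and C5

Feasible corners and P = 6u + 5v:
  (-3/8, 13/6) → P = 103/12
  (-46/7, 73/7) → P = 89/7
  (-110/49, -16/49) → P = -740/49
  (-180/13, 41/13) → P = -875/13

The minimum is at (-180/13, 41/13). Substituting into each constraint, equality holds for C3 and C5; the remaining constraints have slack.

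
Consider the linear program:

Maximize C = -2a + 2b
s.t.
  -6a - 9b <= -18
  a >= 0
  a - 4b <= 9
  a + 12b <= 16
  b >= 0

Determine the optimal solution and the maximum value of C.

Extreme points and C = -2a + 2b:
  (8/7, 26/21) → C = 4/21
  (3, 0) → C = -6
  (43/4, 7/16) → C = -165/8
  (9, 0) → C = -18

The binding constraints are -6a - 9b = -18 and a + 12b = 16.
Solving simultaneously gives a = 8/7, b = 26/21.

a = 8/7, b = 26/21, maximum C = 4/21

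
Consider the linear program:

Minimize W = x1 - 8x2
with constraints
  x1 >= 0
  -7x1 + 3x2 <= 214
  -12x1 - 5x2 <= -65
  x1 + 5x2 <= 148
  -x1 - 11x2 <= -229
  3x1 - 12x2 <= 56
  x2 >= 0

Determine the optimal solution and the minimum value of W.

Extreme points and W = x1 - 8x2:
  (0, 148/5) → W = -1184/5
  (0, 229/11) → W = -1832/11
  (2056/27, 388/27) → W = -1048/27
  (3364/45, 631/45) → W = -1684/45

x1 = 0, x2 = 148/5, minimum W = -1184/5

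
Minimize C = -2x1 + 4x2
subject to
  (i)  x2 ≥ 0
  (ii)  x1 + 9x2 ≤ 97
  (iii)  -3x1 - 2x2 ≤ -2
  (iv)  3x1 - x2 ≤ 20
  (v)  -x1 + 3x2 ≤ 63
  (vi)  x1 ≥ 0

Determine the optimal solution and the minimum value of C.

x1 = 20/3, x2 = 0, minimum C = -40/3

Vertices and C = -2x1 + 4x2:
  (2/3, 0) → C = -4/3
  (20/3, 0) → C = -40/3
  (277/28, 271/28) → C = 265/14
  (0, 97/9) → C = 388/9
  (0, 1) → C = 4

The binding constraints are x2 = 0 and 3x1 - x2 = 20.
Solving simultaneously gives x1 = 20/3, x2 = 0.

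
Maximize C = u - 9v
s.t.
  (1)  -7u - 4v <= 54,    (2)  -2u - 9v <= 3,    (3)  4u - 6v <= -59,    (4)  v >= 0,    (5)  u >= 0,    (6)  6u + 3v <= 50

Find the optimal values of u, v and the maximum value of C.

Vertices and C = u - 9v:
  (0, 59/6) → C = -177/2
  (41/16, 277/24) → C = -1621/16
  (0, 50/3) → C = -150

u = 0, v = 59/6, maximum C = -177/2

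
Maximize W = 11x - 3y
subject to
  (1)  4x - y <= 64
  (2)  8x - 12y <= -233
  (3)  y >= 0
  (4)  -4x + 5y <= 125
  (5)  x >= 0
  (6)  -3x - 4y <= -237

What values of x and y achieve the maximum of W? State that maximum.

x = 493/19, y = 756/19, maximum W = 3155/19

Feasible corners and W = 11x - 3y:
  (445/16, 189/4) → W = 2627/16
  (493/19, 756/19) → W = 3155/19
  (685/31, 1323/31) → W = 3566/31

At the optimal vertex, 4x - y = 64 and -3x - 4y = -237.
Solving simultaneously gives x = 493/19, y = 756/19.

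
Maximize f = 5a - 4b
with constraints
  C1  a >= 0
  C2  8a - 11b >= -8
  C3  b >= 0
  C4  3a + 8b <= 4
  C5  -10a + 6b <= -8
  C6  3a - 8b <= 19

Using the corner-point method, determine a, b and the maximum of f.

Extreme points and f = 5a - 4b:
  (4/3, 0) → f = 20/3
  (4/5, 0) → f = 4
  (44/49, 8/49) → f = 188/49

a = 4/3, b = 0, maximum f = 20/3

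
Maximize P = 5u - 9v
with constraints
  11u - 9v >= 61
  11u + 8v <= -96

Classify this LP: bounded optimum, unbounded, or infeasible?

unbounded

From the feasible point (-376/187, -157/17), moving in the direction (-9, -11) keeps every constraint satisfied while P increases without bound.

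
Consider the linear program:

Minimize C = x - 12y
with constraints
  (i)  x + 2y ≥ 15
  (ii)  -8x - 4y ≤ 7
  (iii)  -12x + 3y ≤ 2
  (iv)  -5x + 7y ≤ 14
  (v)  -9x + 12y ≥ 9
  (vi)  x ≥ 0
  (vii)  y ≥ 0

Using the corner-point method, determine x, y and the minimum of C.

x = 35, y = 27, minimum C = -289

Corner points and C = x - 12y:
  (77/17, 89/17) → C = -991/17
  (27/5, 24/5) → C = -261/5
  (35, 27) → C = -289

The optimum lies where -5x + 7y = 14 and -9x + 12y = 9.
Solving simultaneously gives x = 35, y = 27.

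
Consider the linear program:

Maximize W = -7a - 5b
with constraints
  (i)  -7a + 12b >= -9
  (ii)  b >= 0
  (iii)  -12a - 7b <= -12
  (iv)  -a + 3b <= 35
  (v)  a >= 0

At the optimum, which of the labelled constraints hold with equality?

(ii) and (iii)

Vertices and W = -7a - 5b:
  (9/7, 0) → W = -9
  (149/3, 254/9) → W = -4399/9
  (1, 0) → W = -7
  (0, 12/7) → W = -60/7
  (0, 35/3) → W = -175/3

The maximum is at (1, 0). Substituting into each constraint, equality holds for (ii) and (iii); the remaining constraints have slack.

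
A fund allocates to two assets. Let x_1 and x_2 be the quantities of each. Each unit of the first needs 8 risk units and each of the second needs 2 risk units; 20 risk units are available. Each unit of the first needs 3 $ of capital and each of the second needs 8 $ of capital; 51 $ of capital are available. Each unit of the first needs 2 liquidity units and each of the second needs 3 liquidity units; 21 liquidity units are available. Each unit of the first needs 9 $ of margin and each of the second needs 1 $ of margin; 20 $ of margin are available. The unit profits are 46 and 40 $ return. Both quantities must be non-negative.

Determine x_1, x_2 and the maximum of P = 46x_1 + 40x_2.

Corner points and P = 46x_1 + 40x_2:
  (0, 0) → P = 0
  (0, 51/8) → P = 255
  (20/9, 0) → P = 920/9
  (1, 6) → P = 286
  (2, 2) → P = 172

At the optimal vertex, 8x_1 + 2x_2 = 20 and 3x_1 + 8x_2 = 51.
Solving simultaneously gives x_1 = 1, x_2 = 6.

x_1 = 1, x_2 = 6, maximum P = 286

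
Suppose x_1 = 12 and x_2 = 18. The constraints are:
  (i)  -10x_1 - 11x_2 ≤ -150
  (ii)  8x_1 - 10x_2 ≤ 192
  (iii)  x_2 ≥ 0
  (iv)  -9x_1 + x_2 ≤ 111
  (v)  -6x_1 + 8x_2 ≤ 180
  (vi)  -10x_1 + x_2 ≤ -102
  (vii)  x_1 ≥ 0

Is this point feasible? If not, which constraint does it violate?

(i): -318 ≤ -150 ✓
(ii): -84 ≤ 192 ✓
(iii): 18 ≥ 0 ✓
(iv): -90 ≤ 111 ✓
(v): 72 ≤ 180 ✓
(vi): -102 ≤ -102 ✓
(vii): 12 ≥ 0 ✓

feasible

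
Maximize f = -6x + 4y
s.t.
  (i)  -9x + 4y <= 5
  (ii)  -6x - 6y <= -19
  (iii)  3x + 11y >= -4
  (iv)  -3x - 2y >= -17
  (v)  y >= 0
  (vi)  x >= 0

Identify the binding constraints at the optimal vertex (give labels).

Extreme points and f = -6x + 4y:
  (23/39, 67/26) → f = 88/13
  (29/15, 28/5) → f = 54/5
  (19/6, 0) → f = -19
  (17/3, 0) → f = -34

The maximum is at (29/15, 28/5). Substituting into each constraint, equality holds for (i) and (iv); the remaining constraints have slack.

(i) and (iv)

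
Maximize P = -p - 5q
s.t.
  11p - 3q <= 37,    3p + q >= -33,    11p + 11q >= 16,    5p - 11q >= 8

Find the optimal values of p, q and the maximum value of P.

p = 65/22, q = -3/2, maximum P = 50/11

At the optimal vertex, 11p - 3q = 37 and 11p + 11q = 16.
Solving simultaneously gives p = 65/22, q = -3/2.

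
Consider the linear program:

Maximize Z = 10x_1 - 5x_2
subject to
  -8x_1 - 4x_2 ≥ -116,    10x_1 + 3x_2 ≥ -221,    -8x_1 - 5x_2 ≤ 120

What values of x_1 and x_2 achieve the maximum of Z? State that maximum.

Feasible corners and Z = 10x_1 - 5x_2:
  (-77, 183) → Z = -1685
  (265/2, -236) → Z = 2505
  (-745/26, 284/13) → Z = -5145/13

The optimum lies where -8x_1 - 4x_2 = -116 and -8x_1 - 5x_2 = 120.
Solving simultaneously gives x_1 = 265/2, x_2 = -236.

x_1 = 265/2, x_2 = -236, maximum Z = 2505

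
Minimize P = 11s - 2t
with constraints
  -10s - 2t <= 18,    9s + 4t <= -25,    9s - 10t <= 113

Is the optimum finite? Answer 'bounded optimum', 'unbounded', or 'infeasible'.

bounded optimum

Corner points and P = 11s - 2t:
  (-1, -4) → P = -3
  (23/59, -646/59) → P = 1545/59
  (101/63, -69/7) → P = 2353/63
The feasible region has finitely many vertices and no improving ray; the minimum is -3 at (-1, -4).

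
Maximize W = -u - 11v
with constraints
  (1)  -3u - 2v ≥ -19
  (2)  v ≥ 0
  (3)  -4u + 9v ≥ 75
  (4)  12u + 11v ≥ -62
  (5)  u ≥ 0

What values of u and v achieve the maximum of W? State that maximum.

u = 0, v = 25/3, maximum W = -275/3

Feasible corners and W = -u - 11v:
  (3/5, 43/5) → W = -476/5
  (0, 19/2) → W = -209/2
  (0, 25/3) → W = -275/3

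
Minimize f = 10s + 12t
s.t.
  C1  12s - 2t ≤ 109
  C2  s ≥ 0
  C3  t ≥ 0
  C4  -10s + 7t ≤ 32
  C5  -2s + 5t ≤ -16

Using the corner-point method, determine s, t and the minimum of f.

Corner points and f = 10s + 12t:
  (109/12, 0) → f = 545/6
  (513/56, 13/28) → f = 2721/28
  (8, 0) → f = 80

The optimum lies where t = 0 and -2s + 5t = -16.
Solving simultaneously gives s = 8, t = 0.

s = 8, t = 0, minimum f = 80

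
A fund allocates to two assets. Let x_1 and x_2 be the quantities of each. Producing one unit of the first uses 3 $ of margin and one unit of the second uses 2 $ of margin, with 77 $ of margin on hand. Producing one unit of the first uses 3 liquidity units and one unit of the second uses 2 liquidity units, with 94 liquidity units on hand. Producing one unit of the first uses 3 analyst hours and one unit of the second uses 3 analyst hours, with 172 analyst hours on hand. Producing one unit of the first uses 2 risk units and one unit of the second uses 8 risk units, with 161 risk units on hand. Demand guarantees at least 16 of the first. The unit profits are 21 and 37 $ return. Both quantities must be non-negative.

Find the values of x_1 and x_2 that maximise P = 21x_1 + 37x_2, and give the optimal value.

Feasible corners and P = 21x_1 + 37x_2:
  (77/3, 0) → P = 539
  (16, 0) → P = 336
  (16, 29/2) → P = 1745/2

The optimum lies where 3x_1 + 2x_2 = 77 and x_1 = 16.
Solving simultaneously gives x_1 = 16, x_2 = 29/2.

x_1 = 16, x_2 = 29/2, maximum P = 1745/2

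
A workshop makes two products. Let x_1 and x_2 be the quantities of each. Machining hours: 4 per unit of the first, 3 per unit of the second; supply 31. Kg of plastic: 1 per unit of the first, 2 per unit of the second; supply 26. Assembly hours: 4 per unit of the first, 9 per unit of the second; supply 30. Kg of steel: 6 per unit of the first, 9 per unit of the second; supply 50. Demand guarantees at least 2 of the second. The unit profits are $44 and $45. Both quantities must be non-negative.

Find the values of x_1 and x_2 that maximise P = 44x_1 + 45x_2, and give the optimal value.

Corner points and P = 44x_1 + 45x_2:
  (0, 10/3) → P = 150
  (0, 2) → P = 90
  (3, 2) → P = 222

The optimum lies where 4x_1 + 9x_2 = 30 and x_2 = 2.
Solving simultaneously gives x_1 = 3, x_2 = 2.

x_1 = 3, x_2 = 2, maximum P = 222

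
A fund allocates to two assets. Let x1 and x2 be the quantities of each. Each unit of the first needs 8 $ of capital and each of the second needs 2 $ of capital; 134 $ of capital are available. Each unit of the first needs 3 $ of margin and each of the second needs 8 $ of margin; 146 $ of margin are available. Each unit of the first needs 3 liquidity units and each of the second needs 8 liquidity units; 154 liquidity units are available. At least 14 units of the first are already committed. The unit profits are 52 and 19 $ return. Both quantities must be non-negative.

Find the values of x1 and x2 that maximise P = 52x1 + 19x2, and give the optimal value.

x1 = 14, x2 = 11, maximum P = 937

Feasible corners and P = 52x1 + 19x2:
  (67/4, 0) → P = 871
  (14, 0) → P = 728
  (14, 11) → P = 937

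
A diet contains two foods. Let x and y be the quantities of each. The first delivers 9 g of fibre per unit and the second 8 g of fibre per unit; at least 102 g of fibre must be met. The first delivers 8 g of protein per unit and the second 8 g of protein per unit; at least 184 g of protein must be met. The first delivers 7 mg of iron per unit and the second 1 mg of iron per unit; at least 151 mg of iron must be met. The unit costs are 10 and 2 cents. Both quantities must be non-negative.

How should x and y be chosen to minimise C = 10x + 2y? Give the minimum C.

The feasible region is unbounded (it extends along (0, 1), (1, 0)), but C strictly increases along every unbounded feasible direction, so there is no improving ray and the minimum is attained at a vertex.

x = 64/3, y = 5/3, minimum C = 650/3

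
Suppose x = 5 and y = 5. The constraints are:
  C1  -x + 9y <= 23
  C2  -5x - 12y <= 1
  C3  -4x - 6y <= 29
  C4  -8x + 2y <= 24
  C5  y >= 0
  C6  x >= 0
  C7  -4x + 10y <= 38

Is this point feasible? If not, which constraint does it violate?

not feasible — violates C1

Constraint C1: -x + 9y = 40, which is not ≤ 23. All other constraints are satisfied.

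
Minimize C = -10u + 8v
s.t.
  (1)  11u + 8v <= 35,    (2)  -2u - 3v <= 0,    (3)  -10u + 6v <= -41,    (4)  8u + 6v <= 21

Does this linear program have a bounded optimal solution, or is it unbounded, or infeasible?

Feasible corners and C = -10u + 8v:
  (41/14, -41/21) → C = -943/21
  (21/4, -7/2) → C = -161/2
  (31/9, -59/54) → C = -1166/27
The feasible region has finitely many vertices and no improving ray; the minimum is -161/2 at (21/4, -7/2).

bounded optimum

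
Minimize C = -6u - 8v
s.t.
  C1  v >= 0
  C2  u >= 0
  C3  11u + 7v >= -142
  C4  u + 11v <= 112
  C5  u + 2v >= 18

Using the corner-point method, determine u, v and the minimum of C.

u = 112, v = 0, minimum C = -672

At the optimal vertex, v = 0 and u + 11v = 112.
Solving simultaneously gives u = 112, v = 0.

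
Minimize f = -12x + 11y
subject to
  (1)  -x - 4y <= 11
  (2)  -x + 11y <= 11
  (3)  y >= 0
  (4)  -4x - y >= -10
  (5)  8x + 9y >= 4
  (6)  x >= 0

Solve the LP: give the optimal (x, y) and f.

Vertices and f = -12x + 11y:
  (11/5, 6/5) → f = -66/5
  (0, 1) → f = 11
  (5/2, 0) → f = -30
  (1/2, 0) → f = -6
  (0, 4/9) → f = 44/9

At the optimal vertex, y = 0 and -4x - y = -10.
Solving simultaneously gives x = 5/2, y = 0.

x = 5/2, y = 0, minimum f = -30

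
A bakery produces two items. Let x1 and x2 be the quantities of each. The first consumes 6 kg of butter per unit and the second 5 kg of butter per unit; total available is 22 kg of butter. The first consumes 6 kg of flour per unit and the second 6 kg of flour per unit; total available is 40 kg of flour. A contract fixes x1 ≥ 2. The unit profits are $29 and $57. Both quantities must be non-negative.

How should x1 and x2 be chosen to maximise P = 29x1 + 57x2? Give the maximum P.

Extreme points and P = 29x1 + 57x2:
  (11/3, 0) → P = 319/3
  (2, 0) → P = 58
  (2, 2) → P = 172

x1 = 2, x2 = 2, maximum P = 172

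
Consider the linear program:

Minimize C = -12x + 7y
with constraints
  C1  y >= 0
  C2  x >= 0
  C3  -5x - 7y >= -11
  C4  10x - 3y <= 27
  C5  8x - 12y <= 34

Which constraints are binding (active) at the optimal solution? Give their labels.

Extreme points and C = -12x + 7y:
  (0, 0) → C = 0
  (11/5, 0) → C = -132/5
  (0, 11/7) → C = 11

The minimum is at (11/5, 0). Substituting into each constraint, equality holds for C1 and C3; the remaining constraints have slack.

C1 and C3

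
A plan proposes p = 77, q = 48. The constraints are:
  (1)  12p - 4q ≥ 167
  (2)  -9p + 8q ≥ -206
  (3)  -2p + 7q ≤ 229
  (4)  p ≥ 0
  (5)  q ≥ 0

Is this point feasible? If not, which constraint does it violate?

not feasible — violates (2)

Constraint (2): -9p + 8q = -309, which is not ≥ -206. All other constraints are satisfied.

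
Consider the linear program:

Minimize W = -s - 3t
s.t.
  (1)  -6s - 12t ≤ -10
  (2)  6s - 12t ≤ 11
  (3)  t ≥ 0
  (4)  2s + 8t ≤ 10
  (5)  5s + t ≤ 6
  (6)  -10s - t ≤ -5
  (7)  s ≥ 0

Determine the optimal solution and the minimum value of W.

s = 1, t = 1, minimum W = -4

Corner points and W = -s - 3t:
  (31/27, 7/27) → W = -52/27
  (25/57, 35/57) → W = -130/57
  (1, 1) → W = -4
  (5/13, 15/13) → W = -50/13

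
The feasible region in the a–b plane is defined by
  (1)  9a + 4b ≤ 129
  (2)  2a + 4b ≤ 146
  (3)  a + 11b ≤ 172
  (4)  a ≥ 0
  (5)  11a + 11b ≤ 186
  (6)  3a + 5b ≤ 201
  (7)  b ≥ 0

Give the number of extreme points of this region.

Intersecting each pair of boundary lines and keeping only the points that satisfy every inequality leaves:
  (135/11, 51/11)
  (43/3, 0)
  (0, 172/11)
  (7/5, 853/55)
  (0, 0)

5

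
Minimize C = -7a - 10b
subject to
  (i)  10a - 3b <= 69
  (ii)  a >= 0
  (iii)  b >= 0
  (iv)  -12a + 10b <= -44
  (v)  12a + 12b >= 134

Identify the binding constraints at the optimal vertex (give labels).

(i) and (iv)

Vertices and C = -7a - 10b:
  (279/32, 97/16) → C = -3893/32
  (205/26, 128/39) → C = -6865/78
  (467/66, 45/11) → C = -5969/66

The minimum is at (279/32, 97/16). Substituting into each constraint, equality holds for (i) and (iv); the remaining constraints have slack.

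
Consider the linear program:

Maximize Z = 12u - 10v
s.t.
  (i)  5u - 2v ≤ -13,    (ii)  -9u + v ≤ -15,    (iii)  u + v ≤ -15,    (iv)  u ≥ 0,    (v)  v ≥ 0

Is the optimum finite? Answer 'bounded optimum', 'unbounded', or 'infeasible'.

The boundaries 5u - 2v = -13 and -9u + v = -15 meet at (43/13, 192/13), but that point violates u + v ≤ -15. Every candidate vertex is excluded by some other constraint, so the feasible region is empty.

infeasible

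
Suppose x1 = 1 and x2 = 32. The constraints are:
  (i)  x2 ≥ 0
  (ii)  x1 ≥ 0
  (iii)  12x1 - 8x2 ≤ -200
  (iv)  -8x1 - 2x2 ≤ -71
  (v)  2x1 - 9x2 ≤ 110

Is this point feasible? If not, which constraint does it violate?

feasible

(i): 32 ≥ 0 ✓
(ii): 1 ≥ 0 ✓
(iii): -244 ≤ -200 ✓
(iv): -72 ≤ -71 ✓
(v): -286 ≤ 110 ✓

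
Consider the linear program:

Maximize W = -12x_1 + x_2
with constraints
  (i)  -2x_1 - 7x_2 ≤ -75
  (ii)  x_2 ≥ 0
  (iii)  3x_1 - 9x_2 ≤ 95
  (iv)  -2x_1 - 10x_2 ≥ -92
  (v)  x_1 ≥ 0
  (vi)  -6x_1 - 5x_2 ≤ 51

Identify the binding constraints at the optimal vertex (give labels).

Feasible corners and W = -12x_1 + x_2:
  (1340/39, 35/39) → W = -16045/39
  (53/3, 17/3) → W = -619/3
  (889/24, 43/24) → W = -10625/24

The maximum is at (53/3, 17/3). Substituting into each constraint, equality holds for (i) and (iv); the remaining constraints have slack.

(i) and (iv)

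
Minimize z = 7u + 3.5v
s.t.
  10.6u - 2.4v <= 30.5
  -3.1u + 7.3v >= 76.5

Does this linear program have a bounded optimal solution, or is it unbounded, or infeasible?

unbounded

From the feasible point (3125/538, 6965/538), moving in the direction (-7.3, -3.1) keeps every constraint satisfied while z decreases without bound.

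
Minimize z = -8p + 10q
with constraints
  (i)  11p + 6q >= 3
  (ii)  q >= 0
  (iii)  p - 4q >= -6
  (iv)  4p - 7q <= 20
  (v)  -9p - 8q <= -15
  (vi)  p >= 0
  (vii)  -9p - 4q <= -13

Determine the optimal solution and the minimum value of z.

p = 122/9, q = 44/9, minimum z = -536/9

Extreme points and z = -8p + 10q:
  (5, 0) → z = -40
  (5/3, 0) → z = -40/3
  (122/9, 44/9) → z = -536/9
  (7/10, 67/40) → z = 223/20
  (11/9, 1/2) → z = -43/9

The optimum lies where p - 4q = -6 and 4p - 7q = 20.
Solving simultaneously gives p = 122/9, q = 44/9.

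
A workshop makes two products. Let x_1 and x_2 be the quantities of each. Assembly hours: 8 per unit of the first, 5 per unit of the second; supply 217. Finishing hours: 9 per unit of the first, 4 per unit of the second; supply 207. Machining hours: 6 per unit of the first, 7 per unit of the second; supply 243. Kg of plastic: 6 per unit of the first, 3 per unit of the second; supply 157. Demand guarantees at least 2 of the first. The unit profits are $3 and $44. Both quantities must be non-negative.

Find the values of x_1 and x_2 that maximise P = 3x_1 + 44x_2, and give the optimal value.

x_1 = 2, x_2 = 33, maximum P = 1458

Feasible corners and P = 3x_1 + 44x_2:
  (23, 0) → P = 69
  (2, 0) → P = 6
  (167/13, 297/13) → P = 13569/13
  (152/13, 321/13) → P = 14580/13
  (2, 33) → P = 1458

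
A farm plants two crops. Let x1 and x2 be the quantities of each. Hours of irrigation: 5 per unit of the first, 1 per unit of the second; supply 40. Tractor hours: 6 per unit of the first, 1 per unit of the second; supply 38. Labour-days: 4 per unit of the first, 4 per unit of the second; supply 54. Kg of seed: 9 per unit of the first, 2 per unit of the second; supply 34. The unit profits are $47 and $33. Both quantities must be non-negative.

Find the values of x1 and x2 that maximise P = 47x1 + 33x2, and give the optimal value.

Corner points and P = 47x1 + 33x2:
  (0, 0) → P = 0
  (0, 27/2) → P = 891/2
  (34/9, 0) → P = 1598/9
  (1, 25/2) → P = 919/2

x1 = 1, x2 = 25/2, maximum P = 919/2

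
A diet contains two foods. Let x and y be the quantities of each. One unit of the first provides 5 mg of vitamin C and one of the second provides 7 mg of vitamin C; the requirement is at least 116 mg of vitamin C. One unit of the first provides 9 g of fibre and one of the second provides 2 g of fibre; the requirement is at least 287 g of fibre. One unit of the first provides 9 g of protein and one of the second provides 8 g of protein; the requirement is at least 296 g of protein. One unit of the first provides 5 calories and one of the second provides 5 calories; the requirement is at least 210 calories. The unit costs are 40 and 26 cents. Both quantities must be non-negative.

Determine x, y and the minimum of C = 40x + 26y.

x = 29, y = 13, minimum C = 1498

Extreme points and C = 40x + 26y:
  (0, 287/2) → C = 3731
  (42, 0) → C = 1680
  (29, 13) → C = 1498
The feasible region is unbounded (it extends along (0, 1), (1, 0)), but C strictly increases along every unbounded feasible direction, so there is no improving ray and the minimum is attained at a vertex.

The binding constraints are 9x + 2y = 287 and 5x + 5y = 210.
Solving simultaneously gives x = 29, y = 13.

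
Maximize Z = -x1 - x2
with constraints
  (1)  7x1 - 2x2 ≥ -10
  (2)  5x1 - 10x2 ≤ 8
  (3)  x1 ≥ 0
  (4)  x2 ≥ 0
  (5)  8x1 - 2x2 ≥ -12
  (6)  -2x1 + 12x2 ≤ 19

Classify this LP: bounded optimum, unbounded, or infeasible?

bounded optimum

Extreme points and Z = -x1 - x2:
  (8/5, 0) → Z = -8/5
  (143/20, 111/40) → Z = -397/40
  (0, 0) → Z = 0
  (0, 19/12) → Z = -19/12
The feasible region has finitely many vertices and no improving ray; the maximum is 0 at (0, 0).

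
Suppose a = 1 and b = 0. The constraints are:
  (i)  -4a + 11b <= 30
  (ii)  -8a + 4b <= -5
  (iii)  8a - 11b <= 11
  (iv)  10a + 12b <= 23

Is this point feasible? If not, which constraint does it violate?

(i): -4 ≤ 30 ✓
(ii): -8 ≤ -5 ✓
(iii): 8 ≤ 11 ✓
(iv): 10 ≤ 23 ✓

feasible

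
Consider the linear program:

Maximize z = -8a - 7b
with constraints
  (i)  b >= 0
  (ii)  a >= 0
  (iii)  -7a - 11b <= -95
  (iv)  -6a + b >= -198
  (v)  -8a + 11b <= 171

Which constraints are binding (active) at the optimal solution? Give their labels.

Extreme points and z = -8a - 7b:
  (95/7, 0) → z = -760/7
  (33, 0) → z = -264
  (0, 95/11) → z = -665/11
  (0, 171/11) → z = -1197/11
  (81/2, 45) → z = -639

The maximum is at (0, 95/11). Substituting into each constraint, equality holds for (ii) and (iii); the remaining constraints have slack.

(ii) and (iii)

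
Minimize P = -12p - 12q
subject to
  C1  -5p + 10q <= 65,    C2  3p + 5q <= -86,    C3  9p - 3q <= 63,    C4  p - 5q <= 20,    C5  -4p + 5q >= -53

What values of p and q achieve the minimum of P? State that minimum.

p = -33/2, q = -73/10, minimum P = 1428/5

Extreme points and P = -12p - 12q:
  (-237/11, -47/11) → P = 3408/11
  (-35, -11) → P = 552
  (-33/2, -73/10) → P = 1428/5

The optimum lies where 3p + 5q = -86 and p - 5q = 20.
Solving simultaneously gives p = -33/2, q = -73/10.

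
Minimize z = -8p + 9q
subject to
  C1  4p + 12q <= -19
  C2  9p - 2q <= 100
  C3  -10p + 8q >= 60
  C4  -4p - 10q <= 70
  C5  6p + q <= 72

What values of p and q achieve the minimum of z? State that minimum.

p = -290/33, q = -115/33, minimum z = 1285/33

Vertices and z = -8p + 9q:
  (-109/19, 25/76) → z = 3713/76
  (-325/4, 51/2) → z = 1759/2
  (-290/33, -115/33) → z = 1285/33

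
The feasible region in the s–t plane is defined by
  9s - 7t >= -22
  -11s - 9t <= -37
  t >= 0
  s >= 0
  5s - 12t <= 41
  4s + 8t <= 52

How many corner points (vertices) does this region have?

Intersecting each pair of boundary lines and keeping only the points that satisfy every inequality leaves:
  (61/158, 575/158)
  (47/25, 139/25)
  (37/11, 0)
  (41/5, 0)
  (119/11, 12/11)

5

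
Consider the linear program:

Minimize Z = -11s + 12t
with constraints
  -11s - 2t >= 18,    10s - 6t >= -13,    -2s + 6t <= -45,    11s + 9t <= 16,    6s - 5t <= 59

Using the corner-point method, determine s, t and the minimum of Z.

Vertices and Z = -11s + 12t:
  (-9/35, -531/70) → Z = -441/5
  (28/67, -757/67) → Z = -9392/67
  (-29/4, -119/12) → Z = -157/4
  (-419/14, -334/7) → Z = -3407/14

s = -419/14, t = -334/7, minimum Z = -3407/14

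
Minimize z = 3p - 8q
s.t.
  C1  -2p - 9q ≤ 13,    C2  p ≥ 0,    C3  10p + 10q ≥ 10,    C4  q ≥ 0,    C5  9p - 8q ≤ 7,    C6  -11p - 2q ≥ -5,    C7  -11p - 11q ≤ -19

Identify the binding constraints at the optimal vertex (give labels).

Extreme points and z = 3p - 8q:
  (0, 5/2) → z = -20
  (0, 19/11) → z = -152/11
  (17/99, 14/9) → z = -1181/99

The minimum is at (0, 5/2). Substituting into each constraint, equality holds for C2 and C6; the remaining constraints have slack.

C2 and C6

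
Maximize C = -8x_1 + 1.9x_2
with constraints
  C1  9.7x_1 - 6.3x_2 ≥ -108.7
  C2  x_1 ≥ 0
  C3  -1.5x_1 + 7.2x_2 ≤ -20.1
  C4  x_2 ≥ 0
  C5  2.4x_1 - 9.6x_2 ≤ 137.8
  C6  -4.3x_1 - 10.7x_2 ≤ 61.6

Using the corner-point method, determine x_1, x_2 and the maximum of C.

x_1 = 13.4, x_2 = 0, maximum C = -107.2

Feasible corners and C = -8x_1 + 1.9x_2:
  (67/5, 0) → C = -536/5
  (555/2, 2641/48) → C = -1015421/480
  (689/12, 0) → C = -1378/3

The optimum lies where -1.5x_1 + 7.2x_2 = -20.1 and x_2 = 0.
Solving simultaneously gives x_1 = 67/5, x_2 = 0.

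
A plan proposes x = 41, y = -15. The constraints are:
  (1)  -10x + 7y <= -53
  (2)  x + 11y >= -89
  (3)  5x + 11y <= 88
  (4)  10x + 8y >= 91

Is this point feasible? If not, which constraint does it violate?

Constraint (2): x + 11y = -124, which is not ≥ -89. All other constraints are satisfied.

not feasible — violates (2)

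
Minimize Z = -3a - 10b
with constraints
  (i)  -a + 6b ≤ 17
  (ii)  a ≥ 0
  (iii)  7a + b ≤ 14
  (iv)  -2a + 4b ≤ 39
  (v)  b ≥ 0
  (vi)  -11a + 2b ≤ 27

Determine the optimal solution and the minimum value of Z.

a = 67/43, b = 133/43, minimum Z = -1531/43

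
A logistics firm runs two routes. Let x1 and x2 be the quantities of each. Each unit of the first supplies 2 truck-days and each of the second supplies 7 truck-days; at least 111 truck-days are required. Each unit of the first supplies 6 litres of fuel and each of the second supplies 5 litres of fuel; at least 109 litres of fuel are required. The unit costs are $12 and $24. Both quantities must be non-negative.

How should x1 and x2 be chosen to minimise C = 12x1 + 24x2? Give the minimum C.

The feasible region is unbounded (it extends along (0, 1), (1, 0)), but C strictly increases along every unbounded feasible direction, so there is no improving ray and the minimum is attained at a vertex.

The optimum lies where 2x1 + 7x2 = 111 and 6x1 + 5x2 = 109.
Solving simultaneously gives x1 = 13/2, x2 = 14.

x1 = 13/2, x2 = 14, minimum C = 414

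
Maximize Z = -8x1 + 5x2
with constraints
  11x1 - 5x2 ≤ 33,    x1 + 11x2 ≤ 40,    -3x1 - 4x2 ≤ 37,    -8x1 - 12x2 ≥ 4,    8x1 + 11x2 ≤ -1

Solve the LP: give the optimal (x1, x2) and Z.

x1 = -567/29, x2 = 157/29, maximum Z = 5321/29

Feasible corners and Z = -8x1 + 5x2:
  (-53/59, -506/59) → Z = -2106/59
  (94/43, -77/43) → Z = -1137/43
  (-567/29, 157/29) → Z = 5321/29
  (-131/19, 81/19) → Z = 1453/19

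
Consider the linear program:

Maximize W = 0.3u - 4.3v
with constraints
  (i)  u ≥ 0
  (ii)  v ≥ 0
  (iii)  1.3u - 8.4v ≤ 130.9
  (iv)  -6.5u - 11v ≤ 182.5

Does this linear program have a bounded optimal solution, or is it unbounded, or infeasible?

bounded optimum

Feasible corners and W = 0.3u - 4.3v:
  (0, 0) → W = 0
  (1309/13, 0) → W = 3927/130
The feasible region has finitely many vertices and no improving ray; the maximum is 3927/130 at (1309/13, 0).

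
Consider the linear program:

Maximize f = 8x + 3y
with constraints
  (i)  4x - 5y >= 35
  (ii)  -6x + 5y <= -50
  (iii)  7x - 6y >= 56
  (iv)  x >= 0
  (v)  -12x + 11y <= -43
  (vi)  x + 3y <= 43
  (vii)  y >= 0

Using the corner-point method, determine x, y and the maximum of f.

Feasible corners and f = 8x + 3y:
  (320/17, 137/17) → f = 2971/17
  (35/4, 0) → f = 70
  (43, 0) → f = 344

At the optimal vertex, x + 3y = 43 and y = 0.
Solving simultaneously gives x = 43, y = 0.

x = 43, y = 0, maximum f = 344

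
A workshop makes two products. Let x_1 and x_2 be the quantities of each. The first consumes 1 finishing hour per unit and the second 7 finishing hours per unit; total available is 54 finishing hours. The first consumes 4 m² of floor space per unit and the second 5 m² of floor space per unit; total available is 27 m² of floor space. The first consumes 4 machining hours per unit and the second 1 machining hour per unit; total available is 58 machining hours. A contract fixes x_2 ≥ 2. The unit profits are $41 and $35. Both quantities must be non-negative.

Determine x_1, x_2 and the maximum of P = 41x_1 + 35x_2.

x_1 = 17/4, x_2 = 2, maximum P = 977/4

Corner points and P = 41x_1 + 35x_2:
  (0, 27/5) → P = 189
  (0, 2) → P = 70
  (17/4, 2) → P = 977/4

The binding constraints are 4x_1 + 5x_2 = 27 and x_2 = 2.
Solving simultaneously gives x_1 = 17/4, x_2 = 2.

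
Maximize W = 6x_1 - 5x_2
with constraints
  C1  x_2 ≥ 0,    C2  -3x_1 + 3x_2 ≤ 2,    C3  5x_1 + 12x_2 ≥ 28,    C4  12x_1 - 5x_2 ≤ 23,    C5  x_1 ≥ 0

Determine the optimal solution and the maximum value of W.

x_1 = 32/13, x_2 = 17/13, maximum W = 107/13

Vertices and W = 6x_1 - 5x_2:
  (20/17, 94/51) → W = -110/51
  (79/21, 31/7) → W = 3/7
  (32/13, 17/13) → W = 107/13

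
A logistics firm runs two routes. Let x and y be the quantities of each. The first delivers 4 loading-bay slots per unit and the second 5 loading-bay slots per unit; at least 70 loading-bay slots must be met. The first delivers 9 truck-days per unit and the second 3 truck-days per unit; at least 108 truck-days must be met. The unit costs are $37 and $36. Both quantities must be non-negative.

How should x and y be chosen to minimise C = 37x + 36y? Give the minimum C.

x = 10, y = 6, minimum C = 586

Feasible corners and C = 37x + 36y:
  (0, 36) → C = 1296
  (35/2, 0) → C = 1295/2
  (10, 6) → C = 586
The feasible region is unbounded (it extends along (0, 1), (1, 0)), but C strictly increases along every unbounded feasible direction, so there is no improving ray and the minimum is attained at a vertex.

The optimum lies where 4x + 5y = 70 and 9x + 3y = 108.
Solving simultaneously gives x = 10, y = 6.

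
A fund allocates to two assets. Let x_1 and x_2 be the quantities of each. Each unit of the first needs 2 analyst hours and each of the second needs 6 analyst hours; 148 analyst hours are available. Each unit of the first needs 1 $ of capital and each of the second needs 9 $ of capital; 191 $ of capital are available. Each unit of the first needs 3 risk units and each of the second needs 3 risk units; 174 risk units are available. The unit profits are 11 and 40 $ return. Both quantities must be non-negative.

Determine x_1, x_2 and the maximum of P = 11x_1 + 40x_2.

Feasible corners and P = 11x_1 + 40x_2:
  (0, 0) → P = 0
  (0, 191/9) → P = 7640/9
  (58, 0) → P = 638
  (31/2, 39/2) → P = 1901/2
  (50, 8) → P = 870

The optimum lies where 2x_1 + 6x_2 = 148 and x_1 + 9x_2 = 191.
Solving simultaneously gives x_1 = 31/2, x_2 = 39/2.

x_1 = 31/2, x_2 = 39/2, maximum P = 1901/2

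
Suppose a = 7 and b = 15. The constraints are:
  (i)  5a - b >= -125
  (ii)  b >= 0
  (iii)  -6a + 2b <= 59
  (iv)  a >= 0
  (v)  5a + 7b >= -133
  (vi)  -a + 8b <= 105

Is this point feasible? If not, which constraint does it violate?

Constraint (vi): -a + 8b = 113, which is not ≤ 105. All other constraints are satisfied.

not feasible — violates (vi)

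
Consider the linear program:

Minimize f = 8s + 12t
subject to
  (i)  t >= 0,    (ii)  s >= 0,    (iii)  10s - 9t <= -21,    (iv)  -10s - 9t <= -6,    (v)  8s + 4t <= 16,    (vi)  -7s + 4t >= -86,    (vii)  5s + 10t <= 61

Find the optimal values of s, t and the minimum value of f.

Vertices and f = 8s + 12t:
  (0, 7/3) → f = 28
  (0, 4) → f = 48
  (15/28, 41/14) → f = 276/7

s = 0, t = 7/3, minimum f = 28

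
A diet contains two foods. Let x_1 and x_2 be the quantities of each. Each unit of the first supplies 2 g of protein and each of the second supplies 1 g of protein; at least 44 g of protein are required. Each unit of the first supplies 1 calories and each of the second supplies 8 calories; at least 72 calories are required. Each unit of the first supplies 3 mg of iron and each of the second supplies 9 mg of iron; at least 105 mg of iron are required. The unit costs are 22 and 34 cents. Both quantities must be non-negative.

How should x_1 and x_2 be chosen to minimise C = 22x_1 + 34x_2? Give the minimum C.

Vertices and C = 22x_1 + 34x_2:
  (0, 44) → C = 1496
  (72, 0) → C = 1584
  (56/3, 20/3) → C = 1912/3
The feasible region is unbounded (it extends along (0, 1), (1, 0)), but C strictly increases along every unbounded feasible direction, so there is no improving ray and the minimum is attained at a vertex.

At the optimal vertex, 2x_1 + x_2 = 44 and x_1 + 8x_2 = 72.
Solving simultaneously gives x_1 = 56/3, x_2 = 20/3.

x_1 = 56/3, x_2 = 20/3, minimum C = 1912/3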